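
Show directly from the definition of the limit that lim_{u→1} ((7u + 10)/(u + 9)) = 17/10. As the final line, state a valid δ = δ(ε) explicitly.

δ = min(5, (50/53)ε)

Let ε > 0. We want δ > 0 with 0 < |u − 1| < δ ⇒ |(7u + 10)/(u + 9) − (17/10)| < ε.
Combining over a common denominator, (7u + 10)/(u + 9) − (17/10) = [(7u + 10)·10 − 17·(u + 9)] / [10·(u + 9)] = 53(u − 1) / (10(u + 9)).
So |(7u + 10)/(u + 9) − (17/10)| = 53|u − 1| / (10·|u + 9|).
Require δ ≤ 5, so |u + 9| ≥ |10| − |u − 1| > 10 − 5 = 5.
Hence |(7u + 10)/(u + 9) − (17/10)| < 53|u − 1|/(10·5) = (53/50)|u − 1|, which is < ε once |u − 1| < (50/53)ε.
Take δ = min(5, (50/53)ε). Then 0 < |u − 1| < δ forces both bounds, so |(7u + 10)/(u + 9) − (17/10)| < ε.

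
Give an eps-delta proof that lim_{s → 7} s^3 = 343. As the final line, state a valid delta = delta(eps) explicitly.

Fix eps > 0. We seek delta > 0 with 0 < |s − 7| < delta ⇒ |s^3 − 343| < eps.
Factor: s^3 − 343 = (s − 7)(s^2 + 7s + 49), so |s^3 − 343| = |s − 7|·|s^2 + 7s + 49|.
Impose delta ≤ 2 so that |s| < 9; then |s^2 + 7s + 49| ≤ 193.
Hence |s^3 − 343| ≤ 193|s − 7|, which is < eps once |s − 7| < eps/193.
Take delta = min(2, eps/193). If 0 < |s − 7| < delta then both bounds hold and |s^3 − 343| ≤ 193|s − 7| < 193·(eps/193) = eps.

delta = min(2, eps/193)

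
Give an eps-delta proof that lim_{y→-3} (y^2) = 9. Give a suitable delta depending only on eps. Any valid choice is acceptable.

delta = min(1, eps/7)

Fix eps > 0. We seek delta > 0 with 0 < |y + 3| < delta ⇒ |y^2 − 9| < eps.
Factor: y^2 − 9 = (y + 3)(y - 3), so |y^2 − 9| = |y + 3|·|y - 3|.
Impose delta ≤ 1 so that |y| < 4; then |y - 3| ≤ 7.
Hence |y^2 − 9| ≤ 7|y + 3|, which is < eps once |y + 3| < eps/7.
Take delta = min(1, eps/7). If 0 < |y + 3| < delta then both bounds hold and |y^2 − 9| ≤ 7|y + 3| < 7·(eps/7) = eps.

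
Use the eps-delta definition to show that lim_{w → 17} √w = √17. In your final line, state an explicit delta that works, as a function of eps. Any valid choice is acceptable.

delta = min(17, √17·eps)

Fix eps > 0. We want delta > 0 such that 0 < |w − 17| < delta implies |√w − √17| < eps.
Rationalise: √w − √17 = (w − 17)/(√w + √17), so |√w − √17| = |w − 17|/(√w + √17).
Restrict delta ≤ 17 so that |w − 17| < 17 forces w > 0, and then √w + √17 > √17.
Hence |√w − √17| < |w − 17|/√17, which is < eps once |w − 17| < √17·eps.
Take delta = min(17, √17·eps). If 0 < |w − 17| < delta then w > 0 and |√w − √17| < |w − 17|/√17 < eps.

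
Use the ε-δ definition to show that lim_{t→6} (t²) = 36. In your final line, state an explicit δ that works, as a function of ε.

Let ε > 0. We seek δ > 0 with 0 < |t − 6| < δ ⇒ |t² − 36| < ε.
Factor: t² − 36 = (t − 6)(t + 6), so |t² − 36| = |t − 6|·|t + 6|.
Impose δ ≤ 2 so that |t| < 8; then |t + 6| ≤ 14.
Hence |t² − 36| ≤ 14|t − 6|, which is < ε once |t − 6| < ε/14.
Take δ = min(2, ε/14). If 0 < |t − 6| < δ then both bounds hold and |t² − 36| ≤ 14|t − 6| < 14·(ε/14) = ε.

δ = min(2, ε/14)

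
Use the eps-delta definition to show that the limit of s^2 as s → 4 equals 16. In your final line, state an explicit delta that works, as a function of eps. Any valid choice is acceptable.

delta = min(2, eps/10)

Let eps > 0 be given. We seek delta > 0 with 0 < |s − 4| < delta ⇒ |s^2 − 16| < eps.
Factor: s^2 − 16 = (s − 4)(s + 4), so |s^2 − 16| = |s − 4|·|s + 4|.
Impose delta ≤ 2 so that |s| < 6; then |s + 4| ≤ 10.
Hence |s^2 − 16| ≤ 10|s − 4|, which is < eps once |s − 4| < eps/10.
Take delta = min(2, eps/10). If 0 < |s − 4| < delta then both bounds hold and |s^2 − 16| ≤ 10|s − 4| < 10·(eps/10) = eps.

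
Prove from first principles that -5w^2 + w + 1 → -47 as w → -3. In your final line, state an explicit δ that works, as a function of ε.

δ = min(1, ε/36)

Let ε > 0. We want δ > 0 such that 0 < |w + 3| < δ implies |(-5w^2 + w + 1) + 47| < ε.
(-5w^2 + w + 1) + 47 = -5w^2 + w + 48 = (w + 3)(-5w + 16).
So |(-5w^2 + w + 1) + 47| = |w + 3|·|-5w + 16|.
Assume first that |w + 3| < 1, so |w| < 4. Then |-5w + 16| ≤ 5·4 + 16 = 36.
Hence |(-5w^2 + w + 1) + 47| ≤ 36|w + 3| < ε provided |w + 3| < ε/36.
Choosing δ = min(1, ε/36) ensures both conditions, hence |(-5w^2 + w + 1) + 47| < ε.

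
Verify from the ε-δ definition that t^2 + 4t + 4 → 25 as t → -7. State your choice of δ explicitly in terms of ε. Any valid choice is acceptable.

δ = min(2, ε/12)

Let ε > 0 be given. We want δ > 0 such that 0 < |t + 7| < δ implies |(t^2 + 4t + 4) − 25| < ε.
(t^2 + 4t + 4) − 25 = t^2 + 4t - 21 = (t + 7)(t - 3).
So |(t^2 + 4t + 4) − 25| = |t + 7|·|t - 3|.
Assume first that |t + 7| < 2, so |t| < 9. Then |t - 3| ≤ 9 + 3 = 12.
Hence |(t^2 + 4t + 4) − 25| ≤ 12|t + 7| < ε provided |t + 7| < ε/12.
Take δ = min(2, ε/12). Then 0 < |t + 7| < δ gives both |t + 7| < 2 and |t + 7| < ε/12, so |(t^2 + 4t + 4) − 25| < ε.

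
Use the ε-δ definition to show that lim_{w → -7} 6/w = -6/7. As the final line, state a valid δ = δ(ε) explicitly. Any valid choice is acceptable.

δ = min(7/2, (49/12)ε)

Fix ε > 0. We seek δ > 0 such that 0 < |w + 7| < δ implies |6/w + 6/7| < ε.
|6/w + 6/7| = 6·|-7 − w|/(7·|w|) = 6|w + 7|/(7|w|).
Require δ ≤ 7/2 so that |w| > 7 − 7/2 = 7/2, hence 7|w| > 49/2.
Then |6/w + 6/7| < 6|w + 7|/(49/2), which is < ε when |w + 7| < (49/12)ε.
Take δ = min(7/2, (49/12)ε). Then 0 < |w + 7| < δ gives both |w + 7| < 7/2 and |w + 7| < (49/12)ε, so |6/w + 6/7| < ε.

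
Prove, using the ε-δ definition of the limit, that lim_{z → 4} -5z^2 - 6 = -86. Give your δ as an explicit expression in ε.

δ = min(2, ε/50)

Let ε > 0. We want δ > 0 such that 0 < |z − 4| < δ implies |(-5z^2 - 6) + 86| < ε.
(-5z^2 - 6) + 86 = -5z^2 + 80 = (z − 4)(-5z - 20).
So |(-5z^2 - 6) + 86| = |z − 4|·|-5z - 20|.
Require δ ≤ 2. Then |z − 4| < 2 gives |z| < 6, and by the triangle inequality |-5z - 20| ≤ 5·6 + 20 = 50.
Hence |(-5z^2 - 6) + 86| ≤ 50|z − 4| < ε provided |z − 4| < ε/50.
Take δ = min(2, ε/50). Then 0 < |z − 4| < δ gives both |z − 4| < 2 and |z − 4| < ε/50, so |(-5z^2 - 6) + 86| < ε.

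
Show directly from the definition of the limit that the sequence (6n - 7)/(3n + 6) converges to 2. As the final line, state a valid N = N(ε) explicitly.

Let ε > 0 be given. For n ≥ 1, |(6n - 7)/(3n + 6) − 2| = |-57|/(3(3n + 6)) = 57/(3(3n + 6)).
Since 3n + 6 ≥ 3n for n ≥ 1, this is ≤ 57/(3·3n) = (19/3)/n.
So |(6n - 7)/(3n + 6) − 2| < ε whenever n > (19/3)/ε.
Take N = (19/3)/ε. If n > N then |(6n - 7)/(3n + 6) − 2| ≤ (19/3)/n < ε.

N = (19/3)/ε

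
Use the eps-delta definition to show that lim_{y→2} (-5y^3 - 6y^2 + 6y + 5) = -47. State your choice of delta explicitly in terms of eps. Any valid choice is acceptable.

delta = min(2, eps/170)

Suppose eps > 0. We want delta > 0 such that 0 < |y − 2| < delta implies |(-5y^3 - 6y^2 + 6y + 5) + 47| < eps.
(-5y^3 - 6y^2 + 6y + 5) + 47 = -5y^3 - 6y^2 + 6y + 52 = (y − 2)(-5y^2 - 16y - 26).
So |(-5y^3 - 6y^2 + 6y + 5) + 47| = |y − 2|·|-5y^2 - 16y - 26|.
Assume first that |y − 2| < 2, so |y| < 4. Then |-5y^2 - 16y - 26| ≤ 5·4^2 + 16·4 + 26 = 170.
Hence |(-5y^3 - 6y^2 + 6y + 5) + 47| ≤ 170|y − 2| < eps provided |y − 2| < eps/170.
Choosing delta = min(2, eps/170) ensures both conditions, hence |(-5y^3 - 6y^2 + 6y + 5) + 47| < eps.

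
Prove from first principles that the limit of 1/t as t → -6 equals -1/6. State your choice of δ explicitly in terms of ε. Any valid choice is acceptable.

δ = min(3, 18ε)

Let ε > 0 be given. We seek δ > 0 such that 0 < |t + 6| < δ implies |1/t + 1/6| < ε.
|1/t + 1/6| = |-6 − t|/(6·|t|) = |t + 6|/(6|t|).
Require δ ≤ 3 so that |t| > 6 − 3 = 3, hence 6|t| > 18.
Then |1/t + 1/6| < |t + 6|/18, which is < ε when |t + 6| < 18ε.
Take δ = min(3, 18ε). Then 0 < |t + 6| < δ gives both |t + 6| < 3 and |t + 6| < 18ε, so |1/t + 1/6| < ε.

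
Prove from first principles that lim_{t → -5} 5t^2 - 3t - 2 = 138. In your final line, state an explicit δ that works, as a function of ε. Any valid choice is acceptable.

Let ε > 0. We want δ > 0 such that 0 < |t + 5| < δ implies |(5t^2 - 3t - 2) − 138| < ε.
(5t^2 - 3t - 2) − 138 = 5t^2 - 3t - 140 = (t + 5)(5t - 28).
So |(5t^2 - 3t - 2) − 138| = |t + 5|·|5t - 28|.
Require δ ≤ 2. Then |t + 5| < 2 gives |t| < 7, and by the triangle inequality |5t - 28| ≤ 5·7 + 28 = 63.
Hence |(5t^2 - 3t - 2) − 138| ≤ 63|t + 5| < ε provided |t + 5| < ε/63.
Take δ = min(2, ε/63). Then 0 < |t + 5| < δ gives both |t + 5| < 2 and |t + 5| < ε/63, so |(5t^2 - 3t - 2) − 138| < ε.

δ = min(2, ε/63)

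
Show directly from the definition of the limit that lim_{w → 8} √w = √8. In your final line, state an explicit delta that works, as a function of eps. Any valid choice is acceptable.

delta = min(8, √8·eps)

Let eps > 0. We want delta > 0 such that 0 < |w − 8| < delta implies |√w − √8| < eps.
Rationalise: √w − √8 = (w − 8)/(√w + √8), so |√w − √8| = |w − 8|/(√w + √8).
Restrict delta ≤ 8 so that |w − 8| < 8 forces w > 0, and then √w + √8 > √8.
Hence |√w − √8| < |w − 8|/√8, which is < eps once |w − 8| < √8·eps.
Take delta = min(8, √8·eps). If 0 < |w − 8| < delta then w > 0 and |√w − √8| < |w − 8|/√8 < eps.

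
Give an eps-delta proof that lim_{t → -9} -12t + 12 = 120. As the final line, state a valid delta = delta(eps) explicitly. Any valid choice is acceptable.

Let eps > 0. We need delta > 0 so that 0 < |t + 9| < delta implies |(-12t + 12) − 120| < eps.
Since (-12t + 12) − 120 = -12(t + 9), we have |(-12t + 12) − 120| = 12|t + 9|.
Thus it suffices that |t + 9| < eps/12.
Take delta = eps/12. If 0 < |t + 9| < delta then |(-12t + 12) − 120| = 12|t + 9| < 12·(eps/12) = eps.

delta = eps/12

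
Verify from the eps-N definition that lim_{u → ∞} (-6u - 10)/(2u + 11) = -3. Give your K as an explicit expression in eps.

K = (23/2)/eps

Let eps > 0. We seek K > 0 such that u > K implies |(-6u - 10)/(2u + 11) + 3| < eps.
(-6u - 10)/(2u + 11) + 3 = (2(-6u - 10) − (-6)(2u + 11)) / (2(2u + 11)) = 46/(2(2u + 11)).
For u > 0 we have 2u + 11 > 2u, so |(-6u - 10)/(2u + 11) + 3| = 46/(2(2u + 11)) < 46/(2·2u) = (23/2)/u.
Thus |(-6u - 10)/(2u + 11) + 3| < eps whenever u > (23/2)/eps.
Take K = (23/2)/eps. If u > K then |(-6u - 10)/(2u + 11) + 3| < (23/2)/u < eps.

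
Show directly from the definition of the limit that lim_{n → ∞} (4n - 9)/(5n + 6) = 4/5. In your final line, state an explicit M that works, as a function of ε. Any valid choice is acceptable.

Let ε > 0 be given. For n ≥ 1, |(4n - 9)/(5n + 6) − (4/5)| = |-69|/(5(5n + 6)) = 69/(5(5n + 6)).
Since 5n + 6 ≥ 5n for n ≥ 1, this is ≤ 69/(5·5n) = (69/25)/n.
So |(4n - 9)/(5n + 6) − (4/5)| < ε whenever n > (69/25)/ε.
Take M = (69/25)/ε. If n > M then |(4n - 9)/(5n + 6) − (4/5)| ≤ (69/25)/n < ε.

M = (69/25)/ε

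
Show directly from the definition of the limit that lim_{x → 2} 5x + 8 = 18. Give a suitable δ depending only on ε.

δ = ε/5

Fix ε > 0. We need δ > 0 so that 0 < |x − 2| < δ implies |(5x + 8) − 18| < ε.
Since (5x + 8) − 18 = 5(x − 2), we have |(5x + 8) − 18| = 5|x − 2|.
So 5|x − 2| < ε exactly when |x − 2| < ε/5.
Take δ = ε/5. If 0 < |x − 2| < δ then |(5x + 8) − 18| = 5|x − 2| < 5·(ε/5) = ε.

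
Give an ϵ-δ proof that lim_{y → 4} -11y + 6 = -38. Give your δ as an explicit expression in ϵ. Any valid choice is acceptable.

Let ϵ > 0. We need δ > 0 so that 0 < |y − 4| < δ implies |(-11y + 6) + 38| < ϵ.
Since (-11y + 6) + 38 = -11(y − 4), we have |(-11y + 6) + 38| = 11|y − 4|.
Thus it suffices that |y − 4| < ϵ/11.
Choosing δ = ϵ/11 gives |(-11y + 6) + 38| = 11|y − 4| < ϵ whenever |y − 4| < δ.

δ = ϵ/11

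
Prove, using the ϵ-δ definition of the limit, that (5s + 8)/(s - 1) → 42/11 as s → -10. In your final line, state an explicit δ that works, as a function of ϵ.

Let ϵ > 0. We want δ > 0 with 0 < |s + 10| < δ ⇒ |(5s + 8)/(s - 1) − (42/11)| < ϵ.
Combining over a common denominator, (5s + 8)/(s - 1) − (42/11) = [(5s + 8)·(-11) − (-42)·(s - 1)] / [(-11)·(s - 1)] = -13(s + 10) / ((-11)(s - 1)).
So |(5s + 8)/(s - 1) − (42/11)| = 13|s + 10| / (11·|s − 1|).
Require δ ≤ 11/2, so |s − 1| ≥ |-11| − |s + 10| > 11 − 11/2 = 11/2.
Hence |(5s + 8)/(s - 1) − (42/11)| < 13|s + 10|/(11·(11/2)) = (26/121)|s + 10|, which is < ϵ once |s + 10| < (121/26)ϵ.
Take δ = min(11/2, (121/26)ϵ). Then 0 < |s + 10| < δ forces both bounds, so |(5s + 8)/(s - 1) − (42/11)| < ϵ.

δ = min(11/2, (121/26)ϵ)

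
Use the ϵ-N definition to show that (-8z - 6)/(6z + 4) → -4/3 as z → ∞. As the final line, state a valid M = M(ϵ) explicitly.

M = (1/9)/ϵ

Let ϵ > 0. We seek M > 0 such that z > M implies |(-8z - 6)/(6z + 4) + 4/3| < ϵ.
(-8z - 6)/(6z + 4) + 4/3 = (6(-8z - 6) − (-8)(6z + 4)) / (6(6z + 4)) = -4/(6(6z + 4)).
For z > 0 we have 6z + 4 > 6z, so |(-8z - 6)/(6z + 4) + 4/3| = 4/(6(6z + 4)) < 4/(6·6z) = (1/9)/z.
Thus |(-8z - 6)/(6z + 4) + 4/3| < ϵ whenever z > (1/9)/ϵ.
Take M = (1/9)/ϵ. If z > M then |(-8z - 6)/(6z + 4) + 4/3| < (1/9)/z < ϵ.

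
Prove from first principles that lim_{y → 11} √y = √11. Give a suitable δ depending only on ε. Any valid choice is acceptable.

δ = min(11, √11·ε)

Let ε > 0. We want δ > 0 such that 0 < |y − 11| < δ implies |√y − √11| < ε.
Multiplying by the conjugate, |√y − √11| = |y − 11|/(√y + √11).
Restrict δ ≤ 11 so that |y − 11| < 11 forces y > 0, and then √y + √11 > √11.
Hence |√y − √11| < |y − 11|/√11, which is < ε once |y − 11| < √11·ε.
Take δ = min(11, √11·ε). If 0 < |y − 11| < δ then y > 0 and |√y − √11| < |y − 11|/√11 < ε.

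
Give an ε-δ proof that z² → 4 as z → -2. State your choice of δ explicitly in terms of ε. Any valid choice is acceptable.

δ = min(1, ε/5)

Fix ε > 0. We seek δ > 0 with 0 < |z + 2| < δ ⇒ |z² − 4| < ε.
Factor: z² − 4 = (z + 2)(z - 2), so |z² − 4| = |z + 2|·|z - 2|.
Impose δ ≤ 1 so that |z| < 3; then |z - 2| ≤ 5.
Hence |z² − 4| ≤ 5|z + 2|, which is < ε once |z + 2| < ε/5.
Take δ = min(1, ε/5). If 0 < |z + 2| < δ then both bounds hold and |z² − 4| ≤ 5|z + 2| < 5·(ε/5) = ε.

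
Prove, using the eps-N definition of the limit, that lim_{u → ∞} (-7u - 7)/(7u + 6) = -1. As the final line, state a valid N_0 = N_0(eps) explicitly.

N_0 = (1/7)/eps

Fix eps > 0. We seek N_0 > 0 such that u > N_0 implies |(-7u - 7)/(7u + 6) + 1| < eps.
(-7u - 7)/(7u + 6) + 1 = (7(-7u - 7) − (-7)(7u + 6)) / (7(7u + 6)) = -7/(7(7u + 6)).
For u > 0 we have 7u + 6 > 7u, so |(-7u - 7)/(7u + 6) + 1| = 7/(7(7u + 6)) < 7/(7·7u) = (1/7)/u.
Thus |(-7u - 7)/(7u + 6) + 1| < eps whenever u > (1/7)/eps.
Take N_0 = (1/7)/eps. If u > N_0 then |(-7u - 7)/(7u + 6) + 1| < (1/7)/u < eps.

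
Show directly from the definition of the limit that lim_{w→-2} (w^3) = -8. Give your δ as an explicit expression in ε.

δ = min(1, ε/19)

Let ε > 0. We seek δ > 0 with 0 < |w + 2| < δ ⇒ |w^3 + 8| < ε.
Factor: w^3 + 8 = (w + 2)(w^2 - 2w + 4), so |w^3 + 8| = |w + 2|·|w^2 - 2w + 4|.
Restrict δ ≤ 1. Then |w + 2| < 1 gives |w| < 3, so by the triangle inequality |w^2 - 2w + 4| ≤ 3^2 + 2·3 + 4 = 19.
Hence |w^3 + 8| ≤ 19|w + 2|, which is < ε once |w + 2| < ε/19.
Take δ = min(1, ε/19). If 0 < |w + 2| < δ then both bounds hold and |w^3 + 8| ≤ 19|w + 2| < 19·(ε/19) = ε.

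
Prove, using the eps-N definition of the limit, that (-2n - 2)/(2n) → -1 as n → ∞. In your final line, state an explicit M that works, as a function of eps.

M = 1/eps

Let eps > 0. For n ≥ 1, |(-2n - 2)/(2n) + 1| = |-4|/(2(2n)) = 4/(2(2n)).
Since 2n ≥ 2n for n ≥ 1, this is ≤ 4/(2·2n) = 1/n.
So |(-2n - 2)/(2n) + 1| < eps whenever n > 1/eps.
Take M = 1/eps. If n > M then |(-2n - 2)/(2n) + 1| ≤ 1/n < eps.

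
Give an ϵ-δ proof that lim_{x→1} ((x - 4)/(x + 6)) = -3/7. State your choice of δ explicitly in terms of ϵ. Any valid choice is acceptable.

δ = min(7/2, (49/20)ϵ)

Fix ϵ > 0. We want δ > 0 with 0 < |x − 1| < δ ⇒ |(x - 4)/(x + 6) + 3/7| < ϵ.
Combining over a common denominator, (x - 4)/(x + 6) + 3/7 = [(x - 4)·7 − (-3)·(x + 6)] / [7·(x + 6)] = 10(x − 1) / (7(x + 6)).
So |(x - 4)/(x + 6) + 3/7| = 10|x − 1| / (7·|x + 6|).
Require δ ≤ 7/2, so |x + 6| ≥ |7| − |x − 1| > 7 − 7/2 = 7/2.
Hence |(x - 4)/(x + 6) + 3/7| < 10|x − 1|/(7·(7/2)) = (20/49)|x − 1|, which is < ϵ once |x − 1| < (49/20)ϵ.
Take δ = min(7/2, (49/20)ϵ). Then 0 < |x − 1| < δ forces both bounds, so |(x - 4)/(x + 6) + 3/7| < ϵ.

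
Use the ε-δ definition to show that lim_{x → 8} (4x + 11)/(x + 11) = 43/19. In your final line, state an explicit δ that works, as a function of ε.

δ = min(19/2, (361/66)ε)

Let ε > 0. We want δ > 0 with 0 < |x − 8| < δ ⇒ |(4x + 11)/(x + 11) − (43/19)| < ε.
Combining over a common denominator, (4x + 11)/(x + 11) − (43/19) = [(4x + 11)·19 − 43·(x + 11)] / [19·(x + 11)] = 33(x − 8) / (19(x + 11)).
So |(4x + 11)/(x + 11) − (43/19)| = 33|x − 8| / (19·|x + 11|).
Restrict δ ≤ 19/2. Then |x − 8| < 19/2 gives |x + 11| = |(x − 8) + 19| ≥ 19 − 19/2 = 19/2.
Hence |(4x + 11)/(x + 11) − (43/19)| < 33|x − 8|/(19·(19/2)) = (66/361)|x − 8|, which is < ε once |x − 8| < (361/66)ε.
Take δ = min(19/2, (361/66)ε). Then 0 < |x − 8| < δ forces both bounds, so |(4x + 11)/(x + 11) − (43/19)| < ε.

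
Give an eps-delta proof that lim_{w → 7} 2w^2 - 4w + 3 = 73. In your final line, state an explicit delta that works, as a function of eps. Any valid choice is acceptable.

Let eps > 0. We want delta > 0 such that 0 < |w − 7| < delta implies |(2w^2 - 4w + 3) − 73| < eps.
(2w^2 - 4w + 3) − 73 = 2w^2 - 4w - 70 = (w − 7)(2w + 10).
So |(2w^2 - 4w + 3) − 73| = |w − 7|·|2w + 10|.
Require delta ≤ 1. Then |w − 7| < 1 gives |w| < 8, and by the triangle inequality |2w + 10| ≤ 2·8 + 10 = 26.
Hence |(2w^2 - 4w + 3) − 73| ≤ 26|w − 7| < eps provided |w − 7| < eps/26.
Take delta = min(1, eps/26). Then 0 < |w − 7| < delta gives both |w − 7| < 1 and |w − 7| < eps/26, so |(2w^2 - 4w + 3) − 73| < eps.

delta = min(1, eps/26)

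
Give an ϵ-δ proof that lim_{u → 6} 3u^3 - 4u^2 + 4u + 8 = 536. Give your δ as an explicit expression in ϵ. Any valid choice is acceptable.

δ = min(1, ϵ/333)

Let ϵ > 0. We want δ > 0 such that 0 < |u − 6| < δ implies |(3u^3 - 4u^2 + 4u + 8) − 536| < ϵ.
(3u^3 - 4u^2 + 4u + 8) − 536 = 3u^3 - 4u^2 + 4u - 528 = (u − 6)(3u^2 + 14u + 88).
So |(3u^3 - 4u^2 + 4u + 8) − 536| = |u − 6|·|3u^2 + 14u + 88|.
Require δ ≤ 1. Then |u − 6| < 1 gives |u| < 7, and by the triangle inequality |3u^2 + 14u + 88| ≤ 3·7^2 + 14·7 + 88 = 333.
Hence |(3u^3 - 4u^2 + 4u + 8) − 536| ≤ 333|u − 6| < ϵ provided |u − 6| < ϵ/333.
Choosing δ = min(1, ϵ/333) ensures both conditions, hence |(3u^3 - 4u^2 + 4u + 8) − 536| < ϵ.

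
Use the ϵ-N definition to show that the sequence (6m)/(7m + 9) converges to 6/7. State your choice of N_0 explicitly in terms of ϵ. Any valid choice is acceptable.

Let ϵ > 0 be given. For m ≥ 1, |(6m)/(7m + 9) − (6/7)| = |-54|/(7(7m + 9)) = 54/(7(7m + 9)).
Since 7m + 9 ≥ 7m for m ≥ 1, this is ≤ 54/(7·7m) = (54/49)/m.
So |(6m)/(7m + 9) − (6/7)| < ϵ whenever m > (54/49)/ϵ.
Take N_0 = (54/49)/ϵ. If m > N_0 then |(6m)/(7m + 9) − (6/7)| ≤ (54/49)/m < ϵ.

N_0 = (54/49)/ϵ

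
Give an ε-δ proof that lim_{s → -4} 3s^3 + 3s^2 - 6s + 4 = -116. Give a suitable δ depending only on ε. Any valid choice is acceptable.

δ = min(1, ε/150)

Suppose ε > 0. We want δ > 0 such that 0 < |s + 4| < δ implies |(3s^3 + 3s^2 - 6s + 4) + 116| < ε.
(3s^3 + 3s^2 - 6s + 4) + 116 = 3s^3 + 3s^2 - 6s + 120 = (s + 4)(3s^2 - 9s + 30).
So |(3s^3 + 3s^2 - 6s + 4) + 116| = |s + 4|·|3s^2 - 9s + 30|.
Assume first that |s + 4| < 1, so |s| < 5. Then |3s^2 - 9s + 30| ≤ 3·5^2 + 9·5 + 30 = 150.
Hence |(3s^3 + 3s^2 - 6s + 4) + 116| ≤ 150|s + 4| < ε provided |s + 4| < ε/150.
Take δ = min(1, ε/150). Then 0 < |s + 4| < δ gives both |s + 4| < 1 and |s + 4| < ε/150, so |(3s^3 + 3s^2 - 6s + 4) + 116| < ε.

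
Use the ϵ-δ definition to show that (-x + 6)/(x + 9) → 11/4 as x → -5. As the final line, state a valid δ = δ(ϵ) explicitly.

δ = min(2, (8/15)ϵ)

Let ϵ > 0. We want δ > 0 with 0 < |x + 5| < δ ⇒ |(-x + 6)/(x + 9) − (11/4)| < ϵ.
Combining over a common denominator, (-x + 6)/(x + 9) − (11/4) = [(-x + 6)·4 − 11·(x + 9)] / [4·(x + 9)] = -15(x + 5) / (4(x + 9)).
So |(-x + 6)/(x + 9) − (11/4)| = 15|x + 5| / (4·|x + 9|).
Restrict δ ≤ 2. Then |x + 5| < 2 gives |x + 9| = |(x + 5) + 4| ≥ 4 − 2 = 2.
Hence |(-x + 6)/(x + 9) − (11/4)| < 15|x + 5|/(4·2) = (15/8)|x + 5|, which is < ϵ once |x + 5| < (8/15)ϵ.
Take δ = min(2, (8/15)ϵ). Then 0 < |x + 5| < δ forces both bounds, so |(-x + 6)/(x + 9) − (11/4)| < ϵ.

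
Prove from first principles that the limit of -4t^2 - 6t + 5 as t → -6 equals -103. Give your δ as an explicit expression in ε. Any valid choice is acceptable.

Let ε > 0. We want δ > 0 such that 0 < |t + 6| < δ implies |(-4t^2 - 6t + 5) + 103| < ε.
(-4t^2 - 6t + 5) + 103 = -4t^2 - 6t + 108 = (t + 6)(-4t + 18).
So |(-4t^2 - 6t + 5) + 103| = |t + 6|·|-4t + 18|.
Assume first that |t + 6| < 2, so |t| < 8. Then |-4t + 18| ≤ 4·8 + 18 = 50.
Hence |(-4t^2 - 6t + 5) + 103| ≤ 50|t + 6| < ε provided |t + 6| < ε/50.
Choosing δ = min(2, ε/50) ensures both conditions, hence |(-4t^2 - 6t + 5) + 103| < ε.

δ = min(2, ε/50)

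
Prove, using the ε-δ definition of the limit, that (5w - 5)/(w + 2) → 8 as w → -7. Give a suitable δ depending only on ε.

δ = min(5/2, (5/6)ε)

Let ε > 0. We want δ > 0 with 0 < |w + 7| < δ ⇒ |(5w - 5)/(w + 2) − 8| < ε.
Combining over a common denominator, (5w - 5)/(w + 2) − 8 = [(5w - 5)·(-5) − (-40)·(w + 2)] / [(-5)·(w + 2)] = 15(w + 7) / ((-5)(w + 2)).
So |(5w - 5)/(w + 2) − 8| = 15|w + 7| / (5·|w + 2|).
Restrict δ ≤ 5/2. Then |w + 7| < 5/2 gives |w + 2| = |(w + 7) + (-5)| ≥ 5 − 5/2 = 5/2.
Hence |(5w - 5)/(w + 2) − 8| < 15|w + 7|/(5·(5/2)) = (6/5)|w + 7|, which is < ε once |w + 7| < (5/6)ε.
Take δ = min(5/2, (5/6)ε). Then 0 < |w + 7| < δ forces both bounds, so |(5w - 5)/(w + 2) − 8| < ε.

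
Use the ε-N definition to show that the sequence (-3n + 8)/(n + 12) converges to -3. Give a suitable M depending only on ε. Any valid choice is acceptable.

Fix ε > 0. For n ≥ 1, |(-3n + 8)/(n + 12) + 3| = |44|/((n + 12)) = 44/((n + 12)).
Since n + 12 ≥ n for n ≥ 1, this is ≤ 44/(n) = 44/n.
So |(-3n + 8)/(n + 12) + 3| < ε whenever n > 44/ε.
Take M = 44/ε. If n > M then |(-3n + 8)/(n + 12) + 3| ≤ 44/n < ε.

M = 44/ε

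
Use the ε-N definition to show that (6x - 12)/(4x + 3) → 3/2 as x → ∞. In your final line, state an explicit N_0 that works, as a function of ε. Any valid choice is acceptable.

Let ε > 0. We seek N_0 > 0 such that x > N_0 implies |(6x - 12)/(4x + 3) − (3/2)| < ε.
(6x - 12)/(4x + 3) − (3/2) = (4(6x - 12) − 6(4x + 3)) / (4(4x + 3)) = -66/(4(4x + 3)).
For x > 0 we have 4x + 3 > 4x, so |(6x - 12)/(4x + 3) − (3/2)| = 66/(4(4x + 3)) < 66/(4·4x) = (33/8)/x.
Thus |(6x - 12)/(4x + 3) − (3/2)| < ε whenever x > (33/8)/ε.
Take N_0 = (33/8)/ε. If x > N_0 then |(6x - 12)/(4x + 3) − (3/2)| < (33/8)/x < ε.

N_0 = (33/8)/ε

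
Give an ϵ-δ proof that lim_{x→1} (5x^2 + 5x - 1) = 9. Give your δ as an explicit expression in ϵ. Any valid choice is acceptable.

δ = min(2, ϵ/25)

Fix ϵ > 0. We want δ > 0 such that 0 < |x − 1| < δ implies |(5x^2 + 5x - 1) − 9| < ϵ.
(5x^2 + 5x - 1) − 9 = 5x^2 + 5x - 10 = (x − 1)(5x + 10).
So |(5x^2 + 5x - 1) − 9| = |x − 1|·|5x + 10|.
Require δ ≤ 2. Then |x − 1| < 2 gives |x| < 3, and by the triangle inequality |5x + 10| ≤ 5·3 + 10 = 25.
Hence |(5x^2 + 5x - 1) − 9| ≤ 25|x − 1| < ϵ provided |x − 1| < ϵ/25.
Take δ = min(2, ϵ/25). Then 0 < |x − 1| < δ gives both |x − 1| < 2 and |x − 1| < ϵ/25, so |(5x^2 + 5x - 1) − 9| < ϵ.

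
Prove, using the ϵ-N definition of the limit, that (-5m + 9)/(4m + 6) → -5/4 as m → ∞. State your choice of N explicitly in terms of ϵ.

Let ϵ > 0 be given. For m ≥ 1, |(-5m + 9)/(4m + 6) + 5/4| = |66|/(4(4m + 6)) = 66/(4(4m + 6)).
Since 4m + 6 ≥ 4m for m ≥ 1, this is ≤ 66/(4·4m) = (33/8)/m.
So |(-5m + 9)/(4m + 6) + 5/4| < ϵ whenever m > (33/8)/ϵ.
Take N = (33/8)/ϵ. If m > N then |(-5m + 9)/(4m + 6) + 5/4| ≤ (33/8)/m < ϵ.

N = (33/8)/ϵ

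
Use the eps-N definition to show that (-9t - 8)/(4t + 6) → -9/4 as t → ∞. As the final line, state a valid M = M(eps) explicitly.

M = (11/8)/eps

Suppose eps > 0. We seek M > 0 such that t > M implies |(-9t - 8)/(4t + 6) + 9/4| < eps.
(-9t - 8)/(4t + 6) + 9/4 = (4(-9t - 8) − (-9)(4t + 6)) / (4(4t + 6)) = 22/(4(4t + 6)).
For t > 0 we have 4t + 6 > 4t, so |(-9t - 8)/(4t + 6) + 9/4| = 22/(4(4t + 6)) < 22/(4·4t) = (11/8)/t.
Thus |(-9t - 8)/(4t + 6) + 9/4| < eps whenever t > (11/8)/eps.
Take M = (11/8)/eps. If t > M then |(-9t - 8)/(4t + 6) + 9/4| < (11/8)/t < eps.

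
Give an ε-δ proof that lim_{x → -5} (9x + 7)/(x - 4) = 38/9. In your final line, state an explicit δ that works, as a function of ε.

Suppose ε > 0. We want δ > 0 with 0 < |x + 5| < δ ⇒ |(9x + 7)/(x - 4) − (38/9)| < ε.
Combining over a common denominator, (9x + 7)/(x - 4) − (38/9) = [(9x + 7)·(-9) − (-38)·(x - 4)] / [(-9)·(x - 4)] = -43(x + 5) / ((-9)(x - 4)).
So |(9x + 7)/(x - 4) − (38/9)| = 43|x + 5| / (9·|x − 4|).
Restrict δ ≤ 9/2. Then |x + 5| < 9/2 gives |x − 4| = |(x + 5) + (-9)| ≥ 9 − 9/2 = 9/2.
Hence |(9x + 7)/(x - 4) − (38/9)| < 43|x + 5|/(9·(9/2)) = (86/81)|x + 5|, which is < ε once |x + 5| < (81/86)ε.
Take δ = min(9/2, (81/86)ε). Then 0 < |x + 5| < δ forces both bounds, so |(9x + 7)/(x - 4) − (38/9)| < ε.

δ = min(9/2, (81/86)ε)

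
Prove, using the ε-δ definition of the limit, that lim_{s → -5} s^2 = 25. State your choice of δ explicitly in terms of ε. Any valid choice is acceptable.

δ = min(2, ε/12)

Let ε > 0 be given. We seek δ > 0 with 0 < |s + 5| < δ ⇒ |s^2 − 25| < ε.
Factor: s^2 − 25 = (s + 5)(s - 5), so |s^2 − 25| = |s + 5|·|s - 5|.
Restrict δ ≤ 2. Then |s + 5| < 2 gives |s| < 7, so by the triangle inequality |s - 5| ≤ 7 + 5 = 12.
Hence |s^2 − 25| ≤ 12|s + 5|, which is < ε once |s + 5| < ε/12.
Take δ = min(2, ε/12). If 0 < |s + 5| < δ then both bounds hold and |s^2 − 25| ≤ 12|s + 5| < 12·(ε/12) = ε.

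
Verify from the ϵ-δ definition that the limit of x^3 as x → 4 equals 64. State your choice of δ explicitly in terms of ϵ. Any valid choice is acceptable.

δ = min(1, ϵ/61)

Fix ϵ > 0. We seek δ > 0 with 0 < |x − 4| < δ ⇒ |x^3 − 64| < ϵ.
Factor: x^3 − 64 = (x − 4)(x^2 + 4x + 16), so |x^3 − 64| = |x − 4|·|x^2 + 4x + 16|.
Impose δ ≤ 1 so that |x| < 5; then |x^2 + 4x + 16| ≤ 61.
Hence |x^3 − 64| ≤ 61|x − 4|, which is < ϵ once |x − 4| < ϵ/61.
Take δ = min(1, ϵ/61). If 0 < |x − 4| < δ then both bounds hold and |x^3 − 64| ≤ 61|x − 4| < 61·(ϵ/61) = ϵ.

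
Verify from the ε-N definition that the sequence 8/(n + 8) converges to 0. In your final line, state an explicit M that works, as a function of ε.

Suppose ε > 0. For n ≥ 1, |8/(n + 8) − 0| = 8/(n + 8) ≤ 8/n.
We need 8/n < ε, i.e. n > 8/ε.
Take M = 8/ε. If n > M then |8/(n + 8)| ≤ 8/n < ε.

M = 8/ε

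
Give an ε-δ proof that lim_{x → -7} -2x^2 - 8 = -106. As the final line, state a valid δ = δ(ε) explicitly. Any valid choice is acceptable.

Fix ε > 0. We want δ > 0 such that 0 < |x + 7| < δ implies |(-2x^2 - 8) + 106| < ε.
(-2x^2 - 8) + 106 = -2x^2 + 98 = (x + 7)(-2x + 14).
So |(-2x^2 - 8) + 106| = |x + 7|·|-2x + 14|.
Require δ ≤ 2. Then |x + 7| < 2 gives |x| < 9, and by the triangle inequality |-2x + 14| ≤ 2·9 + 14 = 32.
Hence |(-2x^2 - 8) + 106| ≤ 32|x + 7| < ε provided |x + 7| < ε/32.
Take δ = min(2, ε/32). Then 0 < |x + 7| < δ gives both |x + 7| < 2 and |x + 7| < ε/32, so |(-2x^2 - 8) + 106| < ε.

δ = min(2, ε/32)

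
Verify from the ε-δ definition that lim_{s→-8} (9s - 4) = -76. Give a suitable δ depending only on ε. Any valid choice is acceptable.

δ = ε/9

Suppose ε > 0. We need δ > 0 so that 0 < |s + 8| < δ implies |(9s - 4) + 76| < ε.
|(9s - 4) + 76| = |9s + 72| = 9|s + 8|.
So 9|s + 8| < ε exactly when |s + 8| < ε/9.
Choosing δ = ε/9 gives |(9s - 4) + 76| = 9|s + 8| < ε whenever |s + 8| < δ.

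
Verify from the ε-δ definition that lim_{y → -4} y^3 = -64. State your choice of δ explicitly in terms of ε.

Fix ε > 0. We seek δ > 0 with 0 < |y + 4| < δ ⇒ |y^3 + 64| < ε.
Factor: y^3 + 64 = (y + 4)(y^2 - 4y + 16), so |y^3 + 64| = |y + 4|·|y^2 - 4y + 16|.
Impose δ ≤ 2 so that |y| < 6; then |y^2 - 4y + 16| ≤ 76.
Hence |y^3 + 64| ≤ 76|y + 4|, which is < ε once |y + 4| < ε/76.
Take δ = min(2, ε/76). If 0 < |y + 4| < δ then both bounds hold and |y^3 + 64| ≤ 76|y + 4| < 76·(ε/76) = ε.

δ = min(2, ε/76)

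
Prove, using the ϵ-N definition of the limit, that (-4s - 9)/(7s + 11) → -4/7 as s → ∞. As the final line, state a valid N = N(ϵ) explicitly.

Fix ϵ > 0. We seek N > 0 such that s > N implies |(-4s - 9)/(7s + 11) + 4/7| < ϵ.
(-4s - 9)/(7s + 11) + 4/7 = (7(-4s - 9) − (-4)(7s + 11)) / (7(7s + 11)) = -19/(7(7s + 11)).
For s > 0 we have 7s + 11 > 7s, so |(-4s - 9)/(7s + 11) + 4/7| = 19/(7(7s + 11)) < 19/(7·7s) = (19/49)/s.
Thus |(-4s - 9)/(7s + 11) + 4/7| < ϵ whenever s > (19/49)/ϵ.
Take N = (19/49)/ϵ. If s > N then |(-4s - 9)/(7s + 11) + 4/7| < (19/49)/s < ϵ.

N = (19/49)/ϵ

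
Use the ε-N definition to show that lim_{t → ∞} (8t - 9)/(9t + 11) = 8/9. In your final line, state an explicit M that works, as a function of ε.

Fix ε > 0. We seek M > 0 such that t > M implies |(8t - 9)/(9t + 11) − (8/9)| < ε.
(8t - 9)/(9t + 11) − (8/9) = (9(8t - 9) − 8(9t + 11)) / (9(9t + 11)) = -169/(9(9t + 11)).
For t > 0 we have 9t + 11 > 9t, so |(8t - 9)/(9t + 11) − (8/9)| = 169/(9(9t + 11)) < 169/(9·9t) = (169/81)/t.
Thus |(8t - 9)/(9t + 11) − (8/9)| < ε whenever t > (169/81)/ε.
Take M = (169/81)/ε. If t > M then |(8t - 9)/(9t + 11) − (8/9)| < (169/81)/t < ε.

M = (169/81)/ε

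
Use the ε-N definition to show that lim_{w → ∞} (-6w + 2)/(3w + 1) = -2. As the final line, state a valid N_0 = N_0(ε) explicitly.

N_0 = (4/3)/ε

Fix ε > 0. We seek N_0 > 0 such that w > N_0 implies |(-6w + 2)/(3w + 1) + 2| < ε.
(-6w + 2)/(3w + 1) + 2 = (3(-6w + 2) − (-6)(3w + 1)) / (3(3w + 1)) = 12/(3(3w + 1)).
For w > 0 we have 3w + 1 > 3w, so |(-6w + 2)/(3w + 1) + 2| = 12/(3(3w + 1)) < 12/(3·3w) = (4/3)/w.
Thus |(-6w + 2)/(3w + 1) + 2| < ε whenever w > (4/3)/ε.
Take N_0 = (4/3)/ε. If w > N_0 then |(-6w + 2)/(3w + 1) + 2| < (4/3)/w < ε.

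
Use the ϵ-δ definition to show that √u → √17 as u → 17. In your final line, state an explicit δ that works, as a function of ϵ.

Suppose ϵ > 0. We want δ > 0 such that 0 < |u − 17| < δ implies |√u − √17| < ϵ.
Multiplying by the conjugate, |√u − √17| = |u − 17|/(√u + √17).
Restrict δ ≤ 17 so that |u − 17| < 17 forces u > 0, and then √u + √17 > √17.
Hence |√u − √17| < |u − 17|/√17, which is < ϵ once |u − 17| < √17·ϵ.
Take δ = min(17, √17·ϵ). If 0 < |u − 17| < δ then u > 0 and |√u − √17| < |u − 17|/√17 < ϵ.

δ = min(17, √17·ϵ)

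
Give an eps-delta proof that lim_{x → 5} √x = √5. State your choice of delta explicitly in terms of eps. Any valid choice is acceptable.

Suppose eps > 0. We want delta > 0 such that 0 < |x − 5| < delta implies |√x − √5| < eps.
Multiplying by the conjugate, |√x − √5| = |x − 5|/(√x + √5).
Restrict delta ≤ 5 so that |x − 5| < 5 forces x > 0, and then √x + √5 > √5.
Hence |√x − √5| < |x − 5|/√5, which is < eps once |x − 5| < √5·eps.
Take delta = min(5, √5·eps). If 0 < |x − 5| < delta then x > 0 and |√x − √5| < |x − 5|/√5 < eps.

delta = min(5, √5·eps)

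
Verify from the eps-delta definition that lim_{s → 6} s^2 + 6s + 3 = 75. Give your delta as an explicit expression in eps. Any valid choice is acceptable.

delta = min(1, eps/19)

Fix eps > 0. We want delta > 0 such that 0 < |s − 6| < delta implies |(s^2 + 6s + 3) − 75| < eps.
(s^2 + 6s + 3) − 75 = s^2 + 6s - 72 = (s − 6)(s + 12).
So |(s^2 + 6s + 3) − 75| = |s − 6|·|s + 12|.
Require delta ≤ 1. Then |s − 6| < 1 gives |s| < 7, and by the triangle inequality |s + 12| ≤ 7 + 12 = 19.
Hence |(s^2 + 6s + 3) − 75| ≤ 19|s − 6| < eps provided |s − 6| < eps/19.
Take delta = min(1, eps/19). Then 0 < |s − 6| < delta gives both |s − 6| < 1 and |s − 6| < eps/19, so |(s^2 + 6s + 3) − 75| < eps.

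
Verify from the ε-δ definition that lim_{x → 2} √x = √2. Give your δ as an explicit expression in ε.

Suppose ε > 0. We want δ > 0 such that 0 < |x − 2| < δ implies |√x − √2| < ε.
Rationalise: √x − √2 = (x − 2)/(√x + √2), so |√x − √2| = |x − 2|/(√x + √2).
Restrict δ ≤ 2 so that |x − 2| < 2 forces x > 0, and then √x + √2 > √2.
Hence |√x − √2| < |x − 2|/√2, which is < ε once |x − 2| < √2·ε.
Take δ = min(2, √2·ε). If 0 < |x − 2| < δ then x > 0 and |√x − √2| < |x − 2|/√2 < ε.

δ = min(2, √2·ε)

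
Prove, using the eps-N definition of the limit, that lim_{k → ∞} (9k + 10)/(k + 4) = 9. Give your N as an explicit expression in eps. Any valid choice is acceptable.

Fix eps > 0. For k ≥ 1, |(9k + 10)/(k + 4) − 9| = |-26|/((k + 4)) = 26/((k + 4)).
Since k + 4 ≥ k for k ≥ 1, this is ≤ 26/(k) = 26/k.
So |(9k + 10)/(k + 4) − 9| < eps whenever k > 26/eps.
Take N = 26/eps. If k > N then |(9k + 10)/(k + 4) − 9| ≤ 26/k < eps.

N = 26/eps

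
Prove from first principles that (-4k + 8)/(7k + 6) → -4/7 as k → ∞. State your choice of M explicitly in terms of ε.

M = (80/49)/ε

Let ε > 0 be given. For k ≥ 1, |(-4k + 8)/(7k + 6) + 4/7| = |80|/(7(7k + 6)) = 80/(7(7k + 6)).
Since 7k + 6 ≥ 7k for k ≥ 1, this is ≤ 80/(7·7k) = (80/49)/k.
So |(-4k + 8)/(7k + 6) + 4/7| < ε whenever k > (80/49)/ε.
Take M = (80/49)/ε. If k > M then |(-4k + 8)/(7k + 6) + 4/7| ≤ (80/49)/k < ε.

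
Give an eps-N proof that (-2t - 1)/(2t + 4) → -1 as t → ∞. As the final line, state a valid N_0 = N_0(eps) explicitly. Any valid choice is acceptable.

Fix eps > 0. We seek N_0 > 0 such that t > N_0 implies |(-2t - 1)/(2t + 4) + 1| < eps.
(-2t - 1)/(2t + 4) + 1 = (2(-2t - 1) − (-2)(2t + 4)) / (2(2t + 4)) = 6/(2(2t + 4)).
For t > 0 we have 2t + 4 > 2t, so |(-2t - 1)/(2t + 4) + 1| = 6/(2(2t + 4)) < 6/(2·2t) = (3/2)/t.
Thus |(-2t - 1)/(2t + 4) + 1| < eps whenever t > (3/2)/eps.
Take N_0 = (3/2)/eps. If t > N_0 then |(-2t - 1)/(2t + 4) + 1| < (3/2)/t < eps.

N_0 = (3/2)/eps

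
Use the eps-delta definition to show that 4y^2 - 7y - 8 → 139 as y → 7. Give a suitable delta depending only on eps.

delta = min(1, eps/53)

Let eps > 0 be given. We want delta > 0 such that 0 < |y − 7| < delta implies |(4y^2 - 7y - 8) − 139| < eps.
(4y^2 - 7y - 8) − 139 = 4y^2 - 7y - 147 = (y − 7)(4y + 21).
So |(4y^2 - 7y - 8) − 139| = |y − 7|·|4y + 21|.
Require delta ≤ 1. Then |y − 7| < 1 gives |y| < 8, and by the triangle inequality |4y + 21| ≤ 4·8 + 21 = 53.
Hence |(4y^2 - 7y - 8) − 139| ≤ 53|y − 7| < eps provided |y − 7| < eps/53.
Take delta = min(1, eps/53). Then 0 < |y − 7| < delta gives both |y − 7| < 1 and |y − 7| < eps/53, so |(4y^2 - 7y - 8) − 139| < eps.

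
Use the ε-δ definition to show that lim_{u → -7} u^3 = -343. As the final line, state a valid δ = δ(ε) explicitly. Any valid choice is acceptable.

Suppose ε > 0. We seek δ > 0 with 0 < |u + 7| < δ ⇒ |u^3 + 343| < ε.
Factor: u^3 + 343 = (u + 7)(u^2 - 7u + 49), so |u^3 + 343| = |u + 7|·|u^2 - 7u + 49|.
Impose δ ≤ 1 so that |u| < 8; then |u^2 - 7u + 49| ≤ 169.
Hence |u^3 + 343| ≤ 169|u + 7|, which is < ε once |u + 7| < ε/169.
Take δ = min(1, ε/169). If 0 < |u + 7| < δ then both bounds hold and |u^3 + 343| ≤ 169|u + 7| < 169·(ε/169) = ε.

δ = min(1, ε/169)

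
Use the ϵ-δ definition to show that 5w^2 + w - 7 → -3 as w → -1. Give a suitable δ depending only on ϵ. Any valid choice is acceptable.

δ = min(1, ϵ/14)

Fix ϵ > 0. We want δ > 0 such that 0 < |w + 1| < δ implies |(5w^2 + w - 7) + 3| < ϵ.
(5w^2 + w - 7) + 3 = 5w^2 + w - 4 = (w + 1)(5w - 4).
So |(5w^2 + w - 7) + 3| = |w + 1|·|5w - 4|.
Require δ ≤ 1. Then |w + 1| < 1 gives |w| < 2, and by the triangle inequality |5w - 4| ≤ 5·2 + 4 = 14.
Hence |(5w^2 + w - 7) + 3| ≤ 14|w + 1| < ϵ provided |w + 1| < ϵ/14.
Choosing δ = min(1, ϵ/14) ensures both conditions, hence |(5w^2 + w - 7) + 3| < ϵ.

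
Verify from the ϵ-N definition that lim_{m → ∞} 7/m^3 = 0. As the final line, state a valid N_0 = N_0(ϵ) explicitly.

Fix ϵ > 0. For m ≥ 1, |7/m^3 − 0| = 7/m^3.
7/m^3 < ϵ ⇔ m^3 > 7/ϵ ⇔ m > (7/ϵ)^{1/3}.
Take N_0 = (7/ϵ)^{1/3}. Then m > N_0 implies 7/m^3 < ϵ.

N_0 = (7/ϵ)^{1/3}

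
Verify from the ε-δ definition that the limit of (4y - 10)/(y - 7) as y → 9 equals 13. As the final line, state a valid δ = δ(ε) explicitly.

δ = min(1, (1/9)ε)

Let ε > 0. We want δ > 0 with 0 < |y − 9| < δ ⇒ |(4y - 10)/(y - 7) − 13| < ε.
Combining over a common denominator, (4y - 10)/(y - 7) − 13 = [(4y - 10)·2 − 26·(y - 7)] / [2·(y - 7)] = -18(y − 9) / (2(y - 7)).
So |(4y - 10)/(y - 7) − 13| = 18|y − 9| / (2·|y − 7|).
Restrict δ ≤ 1. Then |y − 9| < 1 gives |y − 7| = |(y − 9) + 2| ≥ 2 − 1 = 1.
Hence |(4y - 10)/(y - 7) − 13| < 18|y − 9|/(2·1) = 9|y − 9|, which is < ε once |y − 9| < (1/9)ε.
Take δ = min(1, (1/9)ε). Then 0 < |y − 9| < δ forces both bounds, so |(4y - 10)/(y - 7) − 13| < ε.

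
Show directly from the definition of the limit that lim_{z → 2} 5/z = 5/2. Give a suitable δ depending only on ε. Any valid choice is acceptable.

δ = min(1, (2/5)ε)

Suppose ε > 0. We seek δ > 0 such that 0 < |z − 2| < δ implies |5/z − (5/2)| < ε.
|5/z − (5/2)| = 5·|2 − z|/(2·|z|) = 5|z − 2|/(2|z|).
Require δ ≤ 1 so that |z| > 2 − 1 = 1, hence 2|z| > 2.
Then |5/z − (5/2)| < 5|z − 2|/2, which is < ε when |z − 2| < (2/5)ε.
Take δ = min(1, (2/5)ε). Then 0 < |z − 2| < δ gives both |z − 2| < 1 and |z − 2| < (2/5)ε, so |5/z − (5/2)| < ε.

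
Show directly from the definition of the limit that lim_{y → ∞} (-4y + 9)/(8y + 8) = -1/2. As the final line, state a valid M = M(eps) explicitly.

Fix eps > 0. We seek M > 0 such that y > M implies |(-4y + 9)/(8y + 8) + 1/2| < eps.
(-4y + 9)/(8y + 8) + 1/2 = (8(-4y + 9) − (-4)(8y + 8)) / (8(8y + 8)) = 104/(8(8y + 8)).
For y > 0 we have 8y + 8 > 8y, so |(-4y + 9)/(8y + 8) + 1/2| = 104/(8(8y + 8)) < 104/(8·8y) = (13/8)/y.
Thus |(-4y + 9)/(8y + 8) + 1/2| < eps whenever y > (13/8)/eps.
Take M = (13/8)/eps. If y > M then |(-4y + 9)/(8y + 8) + 1/2| < (13/8)/y < eps.

M = (13/8)/eps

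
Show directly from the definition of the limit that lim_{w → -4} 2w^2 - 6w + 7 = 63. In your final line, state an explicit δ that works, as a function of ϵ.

δ = min(2, ϵ/26)

Suppose ϵ > 0. We want δ > 0 such that 0 < |w + 4| < δ implies |(2w^2 - 6w + 7) − 63| < ϵ.
(2w^2 - 6w + 7) − 63 = 2w^2 - 6w - 56 = (w + 4)(2w - 14).
So |(2w^2 - 6w + 7) − 63| = |w + 4|·|2w - 14|.
Assume first that |w + 4| < 2, so |w| < 6. Then |2w - 14| ≤ 2·6 + 14 = 26.
Hence |(2w^2 - 6w + 7) − 63| ≤ 26|w + 4| < ϵ provided |w + 4| < ϵ/26.
Choosing δ = min(2, ϵ/26) ensures both conditions, hence |(2w^2 - 6w + 7) − 63| < ϵ.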